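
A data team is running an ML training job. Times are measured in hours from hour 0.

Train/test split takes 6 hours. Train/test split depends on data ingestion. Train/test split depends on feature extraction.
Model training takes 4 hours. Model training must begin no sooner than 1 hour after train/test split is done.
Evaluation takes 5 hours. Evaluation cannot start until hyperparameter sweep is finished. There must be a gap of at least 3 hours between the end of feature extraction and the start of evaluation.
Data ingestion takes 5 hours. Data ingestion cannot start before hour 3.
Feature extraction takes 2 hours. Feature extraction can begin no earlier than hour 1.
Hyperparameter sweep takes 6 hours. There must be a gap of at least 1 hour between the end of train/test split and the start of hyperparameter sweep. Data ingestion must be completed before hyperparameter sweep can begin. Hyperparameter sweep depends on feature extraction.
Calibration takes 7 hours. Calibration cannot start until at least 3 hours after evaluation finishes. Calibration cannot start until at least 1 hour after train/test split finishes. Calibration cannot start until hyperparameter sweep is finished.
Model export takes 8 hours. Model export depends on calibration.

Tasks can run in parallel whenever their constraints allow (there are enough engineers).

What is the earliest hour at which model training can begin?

15

Feature extraction waits on its own release at hour 1, so it starts at hour 1 and finishes at 1 + 2 = hour 3.
Data ingestion waits on its own release at hour 3, so it starts at hour 3 and finishes at 3 + 5 = hour 8.
Train/test split has to wait for data ingestion (finishes hour 8); feature extraction (finishes hour 3). The latest of these is hour 8, so train/test split runs hour 8 to 8 + 6 = hour 14.
Model training waits on train/test split (finishes hour 14, plus 1-hour gap → hour 15), so the earliest it can start is hour 15.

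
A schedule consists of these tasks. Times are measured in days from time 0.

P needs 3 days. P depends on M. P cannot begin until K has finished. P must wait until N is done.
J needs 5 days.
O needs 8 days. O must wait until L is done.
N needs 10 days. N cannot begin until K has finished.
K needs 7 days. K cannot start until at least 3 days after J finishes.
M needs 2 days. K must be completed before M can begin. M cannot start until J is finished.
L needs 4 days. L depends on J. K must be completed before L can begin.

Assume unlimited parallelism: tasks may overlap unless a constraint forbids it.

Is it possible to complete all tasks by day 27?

Nothing blocks J, so it runs from day 0 to day 5.
K waits on J (finishes day 5, plus 3-day gap → day 8), so it starts at day 8 and finishes at 8 + 7 = day 15.
After K (finishes day 15), N can start at day 15 and finishes at day 25.
M has to wait for K (finishes day 15); J (finishes day 5). The latest of these is day 15, so M runs day 15 to 15 + 2 = day 17.
For P: M (finishes day 17); K (finishes day 15); N (finishes day 25). Taking the maximum gives a start of day 25, and it finishes at 25 + 3 = day 28.
L cannot start until J (finishes day 5); K (finishes day 15). The controlling bound is day 15, so L finishes at 15 + 4 = day 19.
After L (finishes day 19), O can start at day 19 and finishes at day 27.
The earliest everything can be done is day 28, which is after the deadline of 27, so it is not possible.

No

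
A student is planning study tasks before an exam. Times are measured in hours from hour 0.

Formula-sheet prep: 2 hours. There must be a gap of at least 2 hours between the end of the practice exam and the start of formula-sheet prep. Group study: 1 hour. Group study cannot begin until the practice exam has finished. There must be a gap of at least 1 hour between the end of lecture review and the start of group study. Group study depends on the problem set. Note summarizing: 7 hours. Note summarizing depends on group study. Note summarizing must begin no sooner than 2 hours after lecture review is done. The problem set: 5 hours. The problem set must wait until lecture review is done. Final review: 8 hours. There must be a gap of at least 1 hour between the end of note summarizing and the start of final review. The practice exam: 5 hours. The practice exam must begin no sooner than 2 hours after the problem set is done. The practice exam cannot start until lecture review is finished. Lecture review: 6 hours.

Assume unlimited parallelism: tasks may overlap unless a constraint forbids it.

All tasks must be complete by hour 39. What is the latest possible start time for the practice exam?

Final review has no dependents, so it just needs to finish by hour 39. Starting by 39 − 8 = hour 31 achieves that.
Note summarizing has to be done before final review (must start by hour 31, minus 1-hour gap → hour 30). That means finishing by hour 30, i.e. starting by 30 − 7 = hour 23.
Group study has to be done before note summarizing (must start by hour 23). That means finishing by hour 23, i.e. starting by 23 − 1 = hour 22.
Formula-sheet prep has no dependents, so it just needs to finish by hour 39. Starting by 39 − 2 = hour 37 achieves that.
The practice exam has several dependents: group study (must start by hour 22); formula-sheet prep (must start by hour 37, minus 2-hour gap → hour 35). The earliest of those limits is hour 22, so the practice exam must start by 22 − 5 = hour 17.

17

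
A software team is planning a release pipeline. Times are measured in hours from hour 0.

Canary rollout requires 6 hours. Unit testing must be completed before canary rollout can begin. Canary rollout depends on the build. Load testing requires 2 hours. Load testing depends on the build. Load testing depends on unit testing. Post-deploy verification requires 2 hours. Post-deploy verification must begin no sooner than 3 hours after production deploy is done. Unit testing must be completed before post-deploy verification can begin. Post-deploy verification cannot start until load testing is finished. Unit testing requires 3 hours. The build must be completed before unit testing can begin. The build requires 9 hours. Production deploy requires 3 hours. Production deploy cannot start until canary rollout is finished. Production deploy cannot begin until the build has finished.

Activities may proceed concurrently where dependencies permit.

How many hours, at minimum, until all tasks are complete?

The build can start immediately at hour 0; it finishes at hour 9.
Unit testing cannot begin until the build (finishes hour 9). It runs from hour 9 to 9 + 3 = hour 12.
For load testing: the build (finishes hour 9); unit testing (finishes hour 12). Taking the maximum gives a start of hour 12, and it finishes at 12 + 2 = hour 14.
Canary rollout needs all of unit testing (finishes hour 12); the build (finishes hour 9). That puts its earliest start at hour 12; it finishes at 12 + 6 = hour 18.
For production deploy: canary rollout (finishes hour 18); the build (finishes hour 9). Taking the maximum gives a start of hour 18, and it finishes at 18 + 3 = hour 21.
For post-deploy verification: production deploy (finishes hour 21, plus 3-hour gap → hour 24); unit testing (finishes hour 12); load testing (finishes hour 14). Taking the maximum gives a start of hour 24, and it finishes at 24 + 2 = hour 26.
All tasks are finished once the last one completes. Finish times: The build at 9, Unit testing at 12, Canary rollout at 18, Load testing at 14, Production deploy at 21, Post-deploy verification at 26. The latest is hour 26.

26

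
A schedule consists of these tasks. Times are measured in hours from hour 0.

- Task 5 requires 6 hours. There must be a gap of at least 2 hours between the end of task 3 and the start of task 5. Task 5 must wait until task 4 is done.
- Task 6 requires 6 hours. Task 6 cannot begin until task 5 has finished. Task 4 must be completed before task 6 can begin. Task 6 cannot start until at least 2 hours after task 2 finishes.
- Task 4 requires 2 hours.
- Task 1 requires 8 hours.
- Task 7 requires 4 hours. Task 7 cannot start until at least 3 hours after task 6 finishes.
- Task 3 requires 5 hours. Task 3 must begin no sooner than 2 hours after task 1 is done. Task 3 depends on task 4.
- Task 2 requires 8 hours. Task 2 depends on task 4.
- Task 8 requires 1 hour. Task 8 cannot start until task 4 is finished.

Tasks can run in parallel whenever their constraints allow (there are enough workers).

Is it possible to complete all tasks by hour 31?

No

Task 4 can start immediately at hour 0; it finishes at hour 2.
After task 4 (finishes hour 2), task 8 can start at hour 2 and finishes at hour 3.
Task 2 cannot begin until task 4 (finishes hour 2). It runs from hour 2 to 2 + 8 = hour 10.
Task 1 can start immediately at hour 0; it finishes at hour 8.
Task 3 needs all of task 1 (finishes hour 8, plus 2-hour gap → hour 10); task 4 (finishes hour 2). That puts its earliest start at hour 10; it finishes at 10 + 5 = hour 15.
Task 5 needs all of task 3 (finishes hour 15, plus 2-hour gap → hour 17); task 4 (finishes hour 2). That puts its earliest start at hour 17; it finishes at 17 + 6 = hour 23.
Task 6 needs all of task 5 (finishes hour 23); task 4 (finishes hour 2); task 2 (finishes hour 10, plus 2-hour gap → hour 12). That puts its earliest start at hour 23; it finishes at 23 + 6 = hour 29.
After task 6 (finishes hour 29, plus 3-hour gap → hour 32), task 7 can start at hour 32 and finishes at hour 36.
The earliest everything can be done is hour 36, which is after the deadline of 31, so it is not possible.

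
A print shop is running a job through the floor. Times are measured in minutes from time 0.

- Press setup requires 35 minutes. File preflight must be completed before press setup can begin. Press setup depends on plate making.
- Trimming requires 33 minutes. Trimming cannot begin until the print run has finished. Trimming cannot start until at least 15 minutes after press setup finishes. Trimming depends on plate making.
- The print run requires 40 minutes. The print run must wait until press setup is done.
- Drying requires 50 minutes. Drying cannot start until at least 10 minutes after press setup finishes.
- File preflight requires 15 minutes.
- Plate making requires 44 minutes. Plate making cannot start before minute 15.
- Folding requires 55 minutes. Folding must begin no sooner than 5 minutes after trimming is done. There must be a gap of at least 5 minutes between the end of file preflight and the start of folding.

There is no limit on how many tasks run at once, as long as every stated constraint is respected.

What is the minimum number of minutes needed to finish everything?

227

After its own release at minute 15, plate making can start at minute 15 and finishes at minute 59.
File preflight has no prerequisites, so it starts at minute 0 and finishes at minute 15.
Press setup needs all of file preflight (finishes minute 15); plate making (finishes minute 59). That puts its earliest start at minute 59; it finishes at 59 + 35 = minute 94.
Drying waits on press setup (finishes minute 94, plus 10-minute gap → minute 104), so it starts at minute 104 and finishes at 104 + 50 = minute 154.
The print run cannot begin until press setup (finishes minute 94). It runs from minute 94 to 94 + 40 = minute 134.
Trimming has to wait for the print run (finishes minute 134); press setup (finishes minute 94, plus 15-minute gap → minute 109); plate making (finishes minute 59). The latest of these is minute 134, so trimming runs minute 134 to 134 + 33 = minute 167.
For folding: trimming (finishes minute 167, plus 5-minute gap → minute 172); file preflight (finishes minute 15, plus 5-minute gap → minute 20). Taking the maximum gives a start of minute 172, and it finishes at 172 + 55 = minute 227.
All tasks are finished once the last one completes. Finish times: File preflight at 15, Plate making at 59, Press setup at 94, The print run at 134, Drying at 154, Trimming at 167, Folding at 227. The latest is minute 227.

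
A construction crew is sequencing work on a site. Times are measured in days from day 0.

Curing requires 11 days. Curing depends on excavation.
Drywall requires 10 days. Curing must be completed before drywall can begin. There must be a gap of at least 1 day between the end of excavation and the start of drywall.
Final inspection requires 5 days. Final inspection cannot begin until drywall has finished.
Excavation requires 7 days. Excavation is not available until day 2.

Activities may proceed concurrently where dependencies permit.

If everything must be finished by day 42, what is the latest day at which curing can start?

Nothing follows final inspection; the deadline of day 42 is its only limit. It must start by 42 − 5 = day 37.
Drywall must finish before final inspection (must start by day 37). With a 10-day duration, drywall must start by 37 − 10 = day 27.
Curing feeds into drywall (must start by day 27); so curing must finish by day 27 and therefore start by day 16.

16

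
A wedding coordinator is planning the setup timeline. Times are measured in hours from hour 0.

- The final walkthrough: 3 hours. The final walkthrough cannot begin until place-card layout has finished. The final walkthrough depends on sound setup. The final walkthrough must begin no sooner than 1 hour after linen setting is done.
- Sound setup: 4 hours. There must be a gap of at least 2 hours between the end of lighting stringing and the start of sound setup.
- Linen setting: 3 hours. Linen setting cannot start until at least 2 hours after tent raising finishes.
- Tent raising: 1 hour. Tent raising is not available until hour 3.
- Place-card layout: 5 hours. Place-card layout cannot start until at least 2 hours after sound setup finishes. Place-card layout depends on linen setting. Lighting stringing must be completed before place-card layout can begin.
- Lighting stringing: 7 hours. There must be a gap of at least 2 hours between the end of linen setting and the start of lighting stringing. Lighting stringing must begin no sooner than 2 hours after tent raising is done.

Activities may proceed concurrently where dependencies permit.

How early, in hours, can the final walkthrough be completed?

34

Tent raising cannot begin until its own release at hour 3. It runs from hour 3 to 3 + 1 = hour 4.
After tent raising (finishes hour 4, plus 2-hour gap → hour 6), linen setting can start at hour 6 and finishes at hour 9.
Lighting stringing needs all of linen setting (finishes hour 9, plus 2-hour gap → hour 11); tent raising (finishes hour 4, plus 2-hour gap → hour 6). That puts its earliest start at hour 11; it finishes at 11 + 7 = hour 18.
Sound setup cannot begin until lighting stringing (finishes hour 18, plus 2-hour gap → hour 20). It runs from hour 20 to 20 + 4 = hour 24.
Place-card layout needs all of sound setup (finishes hour 24, plus 2-hour gap → hour 26); linen setting (finishes hour 9); lighting stringing (finishes hour 18). That puts its earliest start at hour 26; it finishes at 26 + 5 = hour 31.
The final walkthrough needs all of place-card layout (finishes hour 31); sound setup (finishes hour 24); linen setting (finishes hour 9, plus 1-hour gap → hour 10). That puts its earliest start at hour 31; it finishes at 31 + 3 = hour 34.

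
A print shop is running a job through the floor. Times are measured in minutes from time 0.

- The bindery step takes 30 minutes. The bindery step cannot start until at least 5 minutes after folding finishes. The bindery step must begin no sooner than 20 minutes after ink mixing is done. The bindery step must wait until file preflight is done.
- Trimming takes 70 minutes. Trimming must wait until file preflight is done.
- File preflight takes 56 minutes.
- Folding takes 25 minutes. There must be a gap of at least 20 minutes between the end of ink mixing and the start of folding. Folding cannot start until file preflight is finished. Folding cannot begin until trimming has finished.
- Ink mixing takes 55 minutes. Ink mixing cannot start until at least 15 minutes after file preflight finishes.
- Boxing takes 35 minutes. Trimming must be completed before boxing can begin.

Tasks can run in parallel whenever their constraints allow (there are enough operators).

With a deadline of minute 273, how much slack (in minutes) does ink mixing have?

File preflight can start immediately at minute 0; it finishes at minute 56.
Ink mixing waits on file preflight (finishes minute 56, plus 15-minute gap → minute 71), so it starts at minute 71 and finishes at 71 + 55 = minute 126.

Working backward from the deadline:
Nothing follows the bindery step; the deadline of minute 273 is its only limit. It must start by 273 − 30 = minute 243.
Since the bindery step (must start by minute 243, minus 5-minute gap → minute 238) depends on it, folding must finish by minute 238. Backing off its 25-minute duration gives a latest start of minute 213.
For ink mixing: folding (must start by minute 213, minus 20-minute gap → minute 193); the bindery step (must start by minute 243, minus 20-minute gap → minute 223). The most restrictive is minute 193; with a 55-minute duration, ink mixing must start by minute 138.
So ink mixing can start as early as minute 71 and as late as minute 138, giving 138 − 71 = 67 minutes of slack.

67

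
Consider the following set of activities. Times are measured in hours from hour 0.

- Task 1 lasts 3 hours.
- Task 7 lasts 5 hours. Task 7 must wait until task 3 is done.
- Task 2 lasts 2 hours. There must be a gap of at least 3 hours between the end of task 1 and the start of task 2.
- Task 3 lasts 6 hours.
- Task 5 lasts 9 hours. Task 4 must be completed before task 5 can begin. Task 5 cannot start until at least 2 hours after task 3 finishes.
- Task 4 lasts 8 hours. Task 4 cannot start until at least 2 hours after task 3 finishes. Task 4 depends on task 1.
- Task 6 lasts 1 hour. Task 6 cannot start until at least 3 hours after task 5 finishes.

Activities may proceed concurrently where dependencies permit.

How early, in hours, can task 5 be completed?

25

Task 3 has no prerequisites, so it starts at hour 0 and finishes at hour 6.
Task 1 can start immediately at hour 0; it finishes at hour 3.
Task 4 has to wait for task 3 (finishes hour 6, plus 2-hour gap → hour 8); task 1 (finishes hour 3). The latest of these is hour 8, so task 4 runs hour 8 to 8 + 8 = hour 16.
Task 5 needs all of task 4 (finishes hour 16); task 3 (finishes hour 6, plus 2-hour gap → hour 8). That puts its earliest start at hour 16; it finishes at 16 + 9 = hour 25.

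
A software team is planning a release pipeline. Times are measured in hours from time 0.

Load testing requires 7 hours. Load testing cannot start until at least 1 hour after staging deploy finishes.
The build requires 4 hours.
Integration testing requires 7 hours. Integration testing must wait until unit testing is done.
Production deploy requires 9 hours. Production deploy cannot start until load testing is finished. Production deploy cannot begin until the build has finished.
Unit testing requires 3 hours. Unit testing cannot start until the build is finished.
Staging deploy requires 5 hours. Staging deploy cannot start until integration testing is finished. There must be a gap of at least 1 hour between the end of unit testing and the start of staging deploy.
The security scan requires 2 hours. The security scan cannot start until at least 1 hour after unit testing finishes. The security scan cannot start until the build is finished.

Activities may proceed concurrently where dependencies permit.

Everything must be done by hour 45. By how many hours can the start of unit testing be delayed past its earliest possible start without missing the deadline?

Nothing blocks the build, so it runs from hour 0 to hour 4.
After the build (finishes hour 4), unit testing can start at hour 4 and finishes at hour 7.

Working backward from the deadline:
Production deploy has no dependents, so it just needs to finish by hour 45. Starting by 45 − 9 = hour 36 achieves that.
Load testing must finish before production deploy (must start by hour 36). With a 7-hour duration, load testing must start by 36 − 7 = hour 29.
Since load testing (must start by hour 29, minus 1-hour gap → hour 28) depends on it, staging deploy must finish by hour 28. Backing off its 5-hour duration gives a latest start of hour 23.
Integration testing feeds into staging deploy (must start by hour 23); so integration testing must finish by hour 23 and therefore start by hour 16.
Nothing follows the security scan; the deadline of hour 45 is its only limit. It must start by 45 − 2 = hour 43.
Unit testing has several dependents: integration testing (must start by hour 16); the security scan (must start by hour 43, minus 1-hour gap → hour 42); staging deploy (must start by hour 23, minus 1-hour gap → hour 22). The earliest of those limits is hour 16, so unit testing must start by 16 − 3 = hour 13.
So unit testing can start as early as hour 4 and as late as hour 13, giving 13 − 4 = 9 hours of slack.

9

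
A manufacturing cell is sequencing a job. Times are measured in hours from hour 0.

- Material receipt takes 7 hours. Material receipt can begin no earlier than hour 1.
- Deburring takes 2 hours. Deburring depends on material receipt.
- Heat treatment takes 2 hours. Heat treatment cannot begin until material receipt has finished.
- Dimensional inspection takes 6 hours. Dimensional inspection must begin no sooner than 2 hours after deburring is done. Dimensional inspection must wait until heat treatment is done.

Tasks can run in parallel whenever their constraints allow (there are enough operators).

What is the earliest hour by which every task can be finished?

18

After its own release at hour 1, material receipt can start at hour 1 and finishes at hour 8.
After material receipt (finishes hour 8), heat treatment can start at hour 8 and finishes at hour 10.
After material receipt (finishes hour 8), deburring can start at hour 8 and finishes at hour 10.
Dimensional inspection needs all of deburring (finishes hour 10, plus 2-hour gap → hour 12); heat treatment (finishes hour 10). That puts its earliest start at hour 12; it finishes at 12 + 6 = hour 18.
All tasks are finished once the last one completes. Finish times: Material receipt at 8, Deburring at 10, Heat treatment at 10, Dimensional inspection at 18. The latest is hour 18.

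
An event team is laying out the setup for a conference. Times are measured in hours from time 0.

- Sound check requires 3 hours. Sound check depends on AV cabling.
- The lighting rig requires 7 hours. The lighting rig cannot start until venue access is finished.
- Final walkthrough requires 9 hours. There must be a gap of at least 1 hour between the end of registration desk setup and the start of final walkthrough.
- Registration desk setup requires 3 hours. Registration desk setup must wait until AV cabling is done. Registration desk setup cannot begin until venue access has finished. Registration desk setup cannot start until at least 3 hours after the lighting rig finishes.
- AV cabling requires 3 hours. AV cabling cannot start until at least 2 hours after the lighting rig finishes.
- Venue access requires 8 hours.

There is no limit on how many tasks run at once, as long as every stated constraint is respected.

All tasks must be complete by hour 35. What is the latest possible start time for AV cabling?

19

Final walkthrough has no dependents, so it just needs to finish by hour 35. Starting by 35 − 9 = hour 26 achieves that.
Since final walkthrough (must start by hour 26, minus 1-hour gap → hour 25) depends on it, registration desk setup must finish by hour 25. Backing off its 3-hour duration gives a latest start of hour 22.
Sound check must finish by hour 35; it takes 3 hours, so it must start by 35 − 3 = hour 32.
For AV cabling: registration desk setup (must start by hour 22); sound check (must start by hour 32). The most restrictive is hour 22; with a 3-hour duration, AV cabling must start by hour 19.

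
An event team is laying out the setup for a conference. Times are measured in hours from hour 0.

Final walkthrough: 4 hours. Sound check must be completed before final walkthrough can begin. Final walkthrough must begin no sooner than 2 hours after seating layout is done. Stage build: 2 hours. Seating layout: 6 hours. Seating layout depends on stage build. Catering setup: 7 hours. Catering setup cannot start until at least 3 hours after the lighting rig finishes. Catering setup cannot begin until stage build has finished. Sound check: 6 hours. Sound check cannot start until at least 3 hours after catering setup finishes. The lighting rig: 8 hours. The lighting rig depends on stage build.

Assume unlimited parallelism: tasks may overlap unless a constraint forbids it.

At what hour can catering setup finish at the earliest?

20

Nothing blocks stage build, so it runs from hour 0 to hour 2.
The lighting rig waits on stage build (finishes hour 2), so it starts at hour 2 and finishes at 2 + 8 = hour 10.
Catering setup needs all of the lighting rig (finishes hour 10, plus 3-hour gap → hour 13); stage build (finishes hour 2). That puts its earliest start at hour 13; it finishes at 13 + 7 = hour 20.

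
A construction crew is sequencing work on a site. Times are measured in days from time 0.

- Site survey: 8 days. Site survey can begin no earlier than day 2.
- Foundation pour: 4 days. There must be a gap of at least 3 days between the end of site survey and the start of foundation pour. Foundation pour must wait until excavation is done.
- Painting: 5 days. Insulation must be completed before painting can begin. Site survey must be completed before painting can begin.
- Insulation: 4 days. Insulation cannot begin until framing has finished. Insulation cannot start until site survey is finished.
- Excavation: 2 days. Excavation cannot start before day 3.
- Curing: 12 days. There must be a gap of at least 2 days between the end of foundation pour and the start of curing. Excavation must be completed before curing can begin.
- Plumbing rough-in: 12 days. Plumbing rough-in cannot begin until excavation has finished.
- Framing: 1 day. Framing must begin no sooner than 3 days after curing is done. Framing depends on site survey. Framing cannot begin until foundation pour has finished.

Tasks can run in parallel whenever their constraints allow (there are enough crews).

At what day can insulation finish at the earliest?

39

After its own release at day 3, excavation can start at day 3 and finishes at day 5.
Site survey cannot begin until its own release at day 2. It runs from day 2 to 2 + 8 = day 10.
For foundation pour: site survey (finishes day 10, plus 3-day gap → day 13); excavation (finishes day 5). Taking the maximum gives a start of day 13, and it finishes at 13 + 4 = day 17.
Curing cannot start until foundation pour (finishes day 17, plus 2-day gap → day 19); excavation (finishes day 5). The controlling bound is day 19, so curing finishes at 19 + 12 = day 31.
Framing has to wait for curing (finishes day 31, plus 3-day gap → day 34); site survey (finishes day 10); foundation pour (finishes day 17). The latest of these is day 34, so framing runs day 34 to 34 + 1 = day 35.
For insulation: framing (finishes day 35); site survey (finishes day 10). Taking the maximum gives a start of day 35, and it finishes at 35 + 4 = day 39.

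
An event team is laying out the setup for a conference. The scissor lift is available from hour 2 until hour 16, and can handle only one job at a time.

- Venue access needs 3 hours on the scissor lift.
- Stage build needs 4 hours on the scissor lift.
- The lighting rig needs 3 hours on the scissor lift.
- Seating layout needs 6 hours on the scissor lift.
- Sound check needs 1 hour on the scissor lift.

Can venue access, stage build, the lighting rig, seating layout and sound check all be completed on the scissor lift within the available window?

The scissor lift window is 16 − 2 = 14 hours.
Running back to back, the jobs need 3 + 4 + 3 + 6 + 1 = 17 hours on the scissor lift.
Since 17 > 14, they cannot all fit.

No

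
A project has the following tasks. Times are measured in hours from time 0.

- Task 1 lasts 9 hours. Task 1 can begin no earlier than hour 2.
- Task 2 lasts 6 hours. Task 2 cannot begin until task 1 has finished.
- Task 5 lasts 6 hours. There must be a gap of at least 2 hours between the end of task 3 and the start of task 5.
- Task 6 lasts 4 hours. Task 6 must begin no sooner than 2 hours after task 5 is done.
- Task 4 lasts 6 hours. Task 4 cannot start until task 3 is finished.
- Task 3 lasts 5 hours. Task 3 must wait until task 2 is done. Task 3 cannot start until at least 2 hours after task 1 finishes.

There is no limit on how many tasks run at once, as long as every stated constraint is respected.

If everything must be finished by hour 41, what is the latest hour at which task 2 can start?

To finish by hour 41, task 4 (duration 6) must start no later than hour 35.
Task 6 must finish by hour 41; it takes 4 hours, so it must start by 41 − 4 = hour 37.
Task 5 feeds into task 6 (must start by hour 37, minus 2-hour gap → hour 35); so task 5 must finish by hour 35 and therefore start by hour 29.
Task 3 must finish in time for task 4 (must start by hour 35); task 5 (must start by hour 29, minus 2-hour gap → hour 27). The tightest is hour 27, so task 3 must start by 27 − 5 = hour 22.
Task 2 has to be done before task 3 (must start by hour 22). That means finishing by hour 22, i.e. starting by 22 − 6 = hour 16.

16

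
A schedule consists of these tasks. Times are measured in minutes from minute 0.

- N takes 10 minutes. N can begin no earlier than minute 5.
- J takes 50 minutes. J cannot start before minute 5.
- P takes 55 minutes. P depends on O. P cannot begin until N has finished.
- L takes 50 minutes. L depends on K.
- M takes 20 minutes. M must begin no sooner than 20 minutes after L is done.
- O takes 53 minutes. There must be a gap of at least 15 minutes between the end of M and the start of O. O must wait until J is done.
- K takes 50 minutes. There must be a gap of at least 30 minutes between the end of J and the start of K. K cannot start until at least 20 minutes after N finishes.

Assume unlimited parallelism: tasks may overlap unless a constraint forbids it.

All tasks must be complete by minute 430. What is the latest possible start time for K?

P must finish by minute 430; it takes 55 minutes, so it must start by 430 − 55 = minute 375.
O feeds into P (must start by minute 375); so O must finish by minute 375 and therefore start by minute 322.
Since O (must start by minute 322, minus 15-minute gap → minute 307) depends on it, M must finish by minute 307. Backing off its 20-minute duration gives a latest start of minute 287.
L has to be done before M (must start by minute 287, minus 20-minute gap → minute 267). That means finishing by minute 267, i.e. starting by 267 − 50 = minute 217.
K must finish before L (must start by minute 217). With a 50-minute duration, K must start by 217 − 50 = minute 167.

167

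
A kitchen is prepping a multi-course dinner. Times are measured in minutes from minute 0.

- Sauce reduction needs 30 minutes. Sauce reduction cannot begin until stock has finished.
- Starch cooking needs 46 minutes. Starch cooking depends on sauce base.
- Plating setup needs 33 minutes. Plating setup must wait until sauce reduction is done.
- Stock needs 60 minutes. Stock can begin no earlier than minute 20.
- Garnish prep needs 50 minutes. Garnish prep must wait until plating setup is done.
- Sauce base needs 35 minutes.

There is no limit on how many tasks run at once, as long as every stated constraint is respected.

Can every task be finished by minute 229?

Sauce base can start immediately at minute 0; it finishes at minute 35.
After sauce base (finishes minute 35), starch cooking can start at minute 35 and finishes at minute 81.
Stock waits on its own release at minute 20, so it starts at minute 20 and finishes at 20 + 60 = minute 80.
Sauce reduction waits on stock (finishes minute 80), so it starts at minute 80 and finishes at 80 + 30 = minute 110.
Plating setup waits on sauce reduction (finishes minute 110), so it starts at minute 110 and finishes at 110 + 33 = minute 143.
After plating setup (finishes minute 143), garnish prep can start at minute 143 and finishes at minute 193.
Every task is finished by minute 193, which is no later than the deadline of 229, so the schedule is feasible.

Yes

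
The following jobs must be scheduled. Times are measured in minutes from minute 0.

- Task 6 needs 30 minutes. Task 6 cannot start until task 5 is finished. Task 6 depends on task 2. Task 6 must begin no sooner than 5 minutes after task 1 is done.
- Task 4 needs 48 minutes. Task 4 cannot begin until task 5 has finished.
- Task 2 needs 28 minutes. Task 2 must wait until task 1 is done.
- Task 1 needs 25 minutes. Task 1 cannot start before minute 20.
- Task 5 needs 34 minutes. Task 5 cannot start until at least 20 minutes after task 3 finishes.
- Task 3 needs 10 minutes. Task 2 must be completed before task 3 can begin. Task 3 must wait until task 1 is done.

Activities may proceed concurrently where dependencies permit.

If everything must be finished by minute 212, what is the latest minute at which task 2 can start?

To finish by minute 212, task 4 (duration 48) must start no later than minute 164.
Task 6 has no dependents, so it just needs to finish by minute 212. Starting by 212 − 30 = minute 182 achieves that.
Task 5 feeds task 4 (must start by minute 164); task 6 (must start by minute 182). Taking the minimum, task 5 must finish by minute 164 and start by 164 − 34 = minute 130.
Task 3 has to be done before task 5 (must start by minute 130, minus 20-minute gap → minute 110). That means finishing by minute 110, i.e. starting by 110 − 10 = minute 100.
Task 2 has several dependents: task 3 (must start by minute 100); task 6 (must start by minute 182). The earliest of those limits is minute 100, so task 2 must start by 100 − 28 = minute 72.

72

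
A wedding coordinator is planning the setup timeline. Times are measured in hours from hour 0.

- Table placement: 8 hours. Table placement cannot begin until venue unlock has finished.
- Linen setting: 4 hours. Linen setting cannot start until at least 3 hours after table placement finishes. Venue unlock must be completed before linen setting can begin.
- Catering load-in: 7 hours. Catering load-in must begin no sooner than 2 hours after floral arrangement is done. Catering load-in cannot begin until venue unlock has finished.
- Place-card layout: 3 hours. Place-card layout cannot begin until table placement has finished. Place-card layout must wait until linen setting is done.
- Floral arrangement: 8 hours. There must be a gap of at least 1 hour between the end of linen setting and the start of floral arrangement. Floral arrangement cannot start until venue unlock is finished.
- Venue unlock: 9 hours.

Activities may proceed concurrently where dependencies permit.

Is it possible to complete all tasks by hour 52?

Venue unlock can start immediately at hour 0; it finishes at hour 9.
After venue unlock (finishes hour 9), table placement can start at hour 9 and finishes at hour 17.
Linen setting needs all of table placement (finishes hour 17, plus 3-hour gap → hour 20); venue unlock (finishes hour 9). That puts its earliest start at hour 20; it finishes at 20 + 4 = hour 24.
Place-card layout needs all of table placement (finishes hour 17); linen setting (finishes hour 24). That puts its earliest start at hour 24; it finishes at 24 + 3 = hour 27.
For floral arrangement: linen setting (finishes hour 24, plus 1-hour gap → hour 25); venue unlock (finishes hour 9). Taking the maximum gives a start of hour 25, and it finishes at 25 + 8 = hour 33.
For catering load-in: floral arrangement (finishes hour 33, plus 2-hour gap → hour 35); venue unlock (finishes hour 9). Taking the maximum gives a start of hour 35, and it finishes at 35 + 7 = hour 42.
Every task is finished by hour 42, which is no later than the deadline of 52, so the schedule is feasible.

Yes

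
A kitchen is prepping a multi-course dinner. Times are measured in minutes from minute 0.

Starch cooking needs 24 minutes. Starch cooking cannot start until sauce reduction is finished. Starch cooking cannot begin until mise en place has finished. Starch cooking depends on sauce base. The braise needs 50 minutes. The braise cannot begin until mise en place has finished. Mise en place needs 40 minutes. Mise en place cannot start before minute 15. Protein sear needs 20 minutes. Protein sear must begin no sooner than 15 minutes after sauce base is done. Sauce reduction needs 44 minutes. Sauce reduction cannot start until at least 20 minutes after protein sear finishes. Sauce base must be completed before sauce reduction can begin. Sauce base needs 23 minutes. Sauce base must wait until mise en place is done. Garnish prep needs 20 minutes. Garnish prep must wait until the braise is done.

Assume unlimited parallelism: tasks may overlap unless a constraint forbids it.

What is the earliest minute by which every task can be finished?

201

After its own release at minute 15, mise en place can start at minute 15 and finishes at minute 55.
The braise cannot begin until mise en place (finishes minute 55). It runs from minute 55 to 55 + 50 = minute 105.
Garnish prep cannot begin until the braise (finishes minute 105). It runs from minute 105 to 105 + 20 = minute 125.
Sauce base waits on mise en place (finishes minute 55), so it starts at minute 55 and finishes at 55 + 23 = minute 78.
Protein sear waits on sauce base (finishes minute 78, plus 15-minute gap → minute 93), so it starts at minute 93 and finishes at 93 + 20 = minute 113.
Sauce reduction has to wait for protein sear (finishes minute 113, plus 20-minute gap → minute 133); sauce base (finishes minute 78). The latest of these is minute 133, so sauce reduction runs minute 133 to 133 + 44 = minute 177.
For starch cooking: sauce reduction (finishes minute 177); mise en place (finishes minute 55); sauce base (finishes minute 78). Taking the maximum gives a start of minute 177, and it finishes at 177 + 24 = minute 201.
All tasks are finished once the last one completes. Finish times: Mise en place at 55, Sauce base at 78, The braise at 105, Protein sear at 113, Sauce reduction at 177, Starch cooking at 201, Garnish prep at 125. The latest is minute 201.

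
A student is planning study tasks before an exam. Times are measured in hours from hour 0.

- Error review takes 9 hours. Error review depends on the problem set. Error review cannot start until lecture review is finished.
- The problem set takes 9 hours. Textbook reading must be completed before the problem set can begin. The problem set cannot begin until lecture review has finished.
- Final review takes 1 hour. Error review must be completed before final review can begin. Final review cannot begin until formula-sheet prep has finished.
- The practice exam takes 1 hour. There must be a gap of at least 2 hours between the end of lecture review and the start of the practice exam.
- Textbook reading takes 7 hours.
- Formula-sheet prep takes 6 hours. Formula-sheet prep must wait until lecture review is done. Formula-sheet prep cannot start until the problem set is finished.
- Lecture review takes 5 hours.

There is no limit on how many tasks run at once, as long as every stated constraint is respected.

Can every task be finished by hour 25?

Lecture review has no prerequisites, so it starts at hour 0 and finishes at hour 5.
After lecture review (finishes hour 5, plus 2-hour gap → hour 7), the practice exam can start at hour 7 and finishes at hour 8.
Textbook reading has no prerequisites, so it starts at hour 0 and finishes at hour 7.
The problem set cannot start until textbook reading (finishes hour 7); lecture review (finishes hour 5). The controlling bound is hour 7, so the problem set finishes at 7 + 9 = hour 16.
Formula-sheet prep cannot start until lecture review (finishes hour 5); the problem set (finishes hour 16). The controlling bound is hour 16, so formula-sheet prep finishes at 16 + 6 = hour 22.
Error review has to wait for the problem set (finishes hour 16); lecture review (finishes hour 5). The latest of these is hour 16, so error review runs hour 16 to 16 + 9 = hour 25.
Final review cannot start until error review (finishes hour 25); formula-sheet prep (finishes hour 22). The controlling bound is hour 25, so final review finishes at 25 + 1 = hour 26.
The earliest everything can be done is hour 26, which is after the deadline of 25, so it is not possible.

No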